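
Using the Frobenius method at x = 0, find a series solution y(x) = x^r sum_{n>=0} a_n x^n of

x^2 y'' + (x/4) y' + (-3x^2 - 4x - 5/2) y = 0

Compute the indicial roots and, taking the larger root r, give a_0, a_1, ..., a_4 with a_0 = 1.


Write in Frobenius form y'' + (p(x)/x) y' + (q(x)/x^2) y = 0:
  p(x) = 1/4,  q(x) = -3x^2 - 4x - 5/2.
Indicial equation: r(r-1) + (1/4) r + (-5/2) = 0 -> roots r_1 = 2, r_2 = -5/4.
Take r = r_1 = 2. Let y(x) = x^r sum_{n>=0} a_n x^n with a_0 = 1.
Substitute y = x^r sum a_n x^n and match x^{r+n}. The recurrence is
  D(n) a_n - 4 a_{n-1} - 3 a_{n-2} = 0,  where D(n) = (r+n)(r+n-1) + (1/4)(r+n) + (-5/2).
  a_n = [4 a_{n-1} + 3 a_{n-2}] / D(n).
Since the indicial polynomial factors as (r - r_1)(r - r_2), D(n) = (r_1 + n - r_1)(r_1 + n - r_2) = n(n + 13/4).
Evaluating step by step (a_0 = 1):
  n = 1: D(1) = 1(1 + 13/4) = 17/4; numerator = 4(1) = 4; a_1 = (4)/(17/4) = 16/17
  n = 2: D(2) = 2(2 + 13/4) = 21/2; numerator = 4(16/17) + 3(1) = 115/17; a_2 = (115/17)/(21/2) = 230/357
  n = 3: D(3) = 3(3 + 13/4) = 75/4; numerator = 4(230/357) + 3(16/17) = 1928/357; a_3 = (1928/357)/(75/4) = 7712/26775
  n = 4: D(4) = 4(4 + 13/4) = 29; numerator = 4(7712/26775) + 3(230/357) = 82598/26775; a_4 = (82598/26775)/(29) = 82598/776475

r = 2; a_0 = 1; a_1 = 16/17; a_2 = 230/357; a_3 = 7712/26775; a_4 = 82598/776475


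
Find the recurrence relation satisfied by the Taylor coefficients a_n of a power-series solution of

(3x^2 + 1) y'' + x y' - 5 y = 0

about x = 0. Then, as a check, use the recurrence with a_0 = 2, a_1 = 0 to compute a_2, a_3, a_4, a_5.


Substitute y = sum_n a_n x^n.
(1 + 3 x^2) y'' contributes (n+2)(n+1) a_{n+2} + 3 n(n-1) a_n at x^n.
x y'(x) contributes n a_n at x^n.
-5 y(x) contributes -5 a_n at x^n.
Matching x^n: (n+2)(n+1) a_{n+2} + (3 n(n-1) + n - 5) a_n = 0.
Thus a_{n+2} = (-3 n(n-1) - n + 5) / ((n+1)(n+2)) * a_n.

Check with a_0 = 2, a_1 = 0 (apply the recurrence for n = 0, 1, 2, 3): a_0 = 2, a_1 = 0, a_2 = 5, a_3 = 0, a_4 = -5/4, a_5 = 0.

a_(n+2) = (-3 n(n-1) - n + 5) / ((n+1)(n+2)) * a_n; check: a_0 = 2, a_1 = 0, a_2 = 5, a_3 = 0, a_4 = -5/4, a_5 = 0


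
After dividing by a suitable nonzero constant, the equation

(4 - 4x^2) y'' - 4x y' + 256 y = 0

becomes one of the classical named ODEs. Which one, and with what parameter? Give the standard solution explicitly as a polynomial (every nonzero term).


All three coefficients share the factor 4; dividing through by 4 gives  (1 - x^2) y'' - x y' + 64 y = 0.
This matches the Chebyshev equation (1 - x^2) y'' - x y' + n^2 y = 0 (note the -x y' term, not -2x y') with n^2 = 64, so n = 8; the polynomial solution is T_8(x).
With y = sum_k a_k x^k, matching x^k gives (k+2)(k+1) a_{k+2} = (k^2 - n^2) a_k = (k - 8)(k + 8) a_k. The right side vanishes at k = 8, so the series with the parity of 8 terminates at degree 8.
Standard normalization: leading coefficient of T_n is 2^(n-1), so a_8 = 2^7 = 128. Work downward with a_k = (k+1)(k+2) a_{k+2} / ((k - 8)(k + 8)):
  a_6 = (7)(8)(128) / ((6 - 8)(6 + 8)) = 7168/(-28) = -256
  a_4 = (5)(6)(-256) / ((4 - 8)(4 + 8)) = -7680/(-48) = 160
  a_2 = (3)(4)(160) / ((2 - 8)(2 + 8)) = 1920/(-60) = -32
  a_0 = (1)(2)(-32) / ((0 - 8)(0 + 8)) = -64/(-64) = 1
Hence T_8(x) = 128 x^8 - 256 x^6 + 160 x^4 - 32 x^2 + 1.

T_8(x); series = 128 x^8 - 256 x^6 + 160 x^4 - 32 x^2 + 1


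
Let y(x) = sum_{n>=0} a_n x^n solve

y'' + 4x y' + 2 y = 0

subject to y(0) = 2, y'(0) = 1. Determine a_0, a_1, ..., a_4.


Ansatz: y(x) = sum_{n>=0} a_n x^n, so y'(x) = sum_{n>=1} n a_n x^(n-1) and y''(x) = sum_{n>=2} n(n-1) a_n x^(n-2).
Substitute into P(x) y'' + Q(x) y' + R(x) y = 0 with P(x) = 1, Q(x) = 4x, R(x) = 2, and match powers of x.
Initial conditions: a_0 = 2, a_1 = 1.
Setting the coefficient of each power of x to zero and solving order by order (substituting the coefficients already found):
  x^0: 2 a_2 + 2 a_0 = 0  ->  2 a_2 = -2 a_0 = -4  ->  a_2 = -2
  x^1: 6 a_3 + 6 a_1 = 0  ->  6 a_3 = -6 a_1 = -6  ->  a_3 = -1
  x^2: 12 a_4 + 10 a_2 = 0  ->  12 a_4 = -10 a_2 = 20  ->  a_4 = 5/3
Truncated series: y(x) = 2 + x - 2 x^2 - x^3 + (5/3) x^4 + O(x^5).

a_0 = 2; a_1 = 1; a_2 = -2; a_3 = -1; a_4 = 5/3


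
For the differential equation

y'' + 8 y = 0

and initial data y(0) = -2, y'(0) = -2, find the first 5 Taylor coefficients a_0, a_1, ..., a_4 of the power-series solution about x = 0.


Ansatz: y(x) = sum_{n>=0} a_n x^n, so y'(x) = sum_{n>=1} n a_n x^(n-1) and y''(x) = sum_{n>=2} n(n-1) a_n x^(n-2).
Substitute into P(x) y'' + Q(x) y' + R(x) y = 0 with P(x) = 1, Q(x) = 0, R(x) = 8, and match powers of x.
Initial conditions: a_0 = -2, a_1 = -2.
Setting the coefficient of each power of x to zero and solving order by order (substituting the coefficients already found):
  x^0: 2 a_2 + 8 a_0 = 0  ->  2 a_2 = -8 a_0 = 16  ->  a_2 = 8
  x^1: 6 a_3 + 8 a_1 = 0  ->  6 a_3 = -8 a_1 = 16  ->  a_3 = 8/3
  x^2: 12 a_4 + 8 a_2 = 0  ->  12 a_4 = -8 a_2 = -64  ->  a_4 = -16/3
Truncated series: y(x) = -2 - 2 x + 8 x^2 + (8/3) x^3 - (16/3) x^4 + O(x^5).

a_0 = -2; a_1 = -2; a_2 = 8; a_3 = 8/3; a_4 = -16/3


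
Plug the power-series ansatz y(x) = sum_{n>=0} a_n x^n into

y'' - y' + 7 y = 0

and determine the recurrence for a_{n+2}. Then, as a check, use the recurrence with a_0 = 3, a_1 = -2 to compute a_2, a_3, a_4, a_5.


Substitute y = sum_n a_n x^n.
y''(x) has coefficient (n+2)(n+1) a_{n+2} at x^n;
-y'(x) has coefficient -(n+1) a_{n+1} at x^n;
7 y(x) has coefficient 7 a_n at x^n.
Matching x^n: (n+2)(n+1) a_{n+2} - (n+1) a_{n+1} + 7 a_n = 0.
Thus a_{n+2} = [(n+1) a_{n+1} - 7 a_n] / ((n+1)(n+2)).

Check with a_0 = 3, a_1 = -2 (apply the recurrence for n = 0, 1, 2, 3): a_0 = 3, a_1 = -2, a_2 = -23/2, a_3 = -3/2, a_4 = 19/3, a_5 = 43/24.

a_(n+2) = [(n+1) a_(n+1) - 7 a_n] / ((n+1)(n+2)); check: a_0 = 3, a_1 = -2, a_2 = -23/2, a_3 = -3/2, a_4 = 19/3, a_5 = 43/24


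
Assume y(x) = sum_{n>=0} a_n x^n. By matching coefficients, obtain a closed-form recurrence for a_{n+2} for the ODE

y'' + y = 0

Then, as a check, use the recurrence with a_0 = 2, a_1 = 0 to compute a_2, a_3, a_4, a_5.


Substitute y = sum_n a_n x^n into y'' + (const) y = 0.
y''(x) = sum_{n>=0} (n+2)(n+1) a_{n+2} x^n.
The ODE becomes sum_n [(n+2)(n+1) a_{n+2} + 1 a_n] x^n = 0.
Setting each coefficient to zero gives the recurrence:
  (n+2)(n+1) a_{n+2} + 1 a_n = 0,
  a_{n+2} = -1 / ((n+1)(n+2)) a_n.

Check with a_0 = 2, a_1 = 0 (apply the recurrence for n = 0, 1, 2, 3): a_0 = 2, a_1 = 0, a_2 = -1, a_3 = 0, a_4 = 1/12, a_5 = 0.

a_{n+2} = -1/((n+1)(n+2)) * a_n; check: a_0 = 2, a_1 = 0, a_2 = -1, a_3 = 0, a_4 = 1/12, a_5 = 0


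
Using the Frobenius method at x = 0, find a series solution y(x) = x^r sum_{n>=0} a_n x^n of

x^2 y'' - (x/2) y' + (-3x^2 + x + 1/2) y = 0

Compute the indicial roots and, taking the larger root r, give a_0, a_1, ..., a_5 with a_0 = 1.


Write in Frobenius form y'' + (p(x)/x) y' + (q(x)/x^2) y = 0:
  p(x) = -1/2,  q(x) = -3x^2 + x + 1/2.
Indicial equation: r(r-1) + (-1/2) r + (1/2) = 0 -> roots r_1 = 1, r_2 = 1/2.
Take r = r_1 = 1. Let y(x) = x^r sum_{n>=0} a_n x^n with a_0 = 1.
Substitute y = x^r sum a_n x^n and match x^{r+n}. The recurrence is
  D(n) a_n + 1 a_{n-1} - 3 a_{n-2} = 0,  where D(n) = (r+n)(r+n-1) + (-1/2)(r+n) + (1/2).
  a_n = [-1 a_{n-1} + 3 a_{n-2}] / D(n).
Since the indicial polynomial factors as (r - r_1)(r - r_2), D(n) = (r_1 + n - r_1)(r_1 + n - r_2) = n(n + 1/2).
Evaluating step by step (a_0 = 1):
  n = 1: D(1) = 1(1 + 1/2) = 3/2; numerator = -1(1) = -1; a_1 = (-1)/(3/2) = -2/3
  n = 2: D(2) = 2(2 + 1/2) = 5; numerator = -1(-2/3) + 3(1) = 11/3; a_2 = (11/3)/(5) = 11/15
  n = 3: D(3) = 3(3 + 1/2) = 21/2; numerator = -1(11/15) + 3(-2/3) = -41/15; a_3 = (-41/15)/(21/2) = -82/315
  n = 4: D(4) = 4(4 + 1/2) = 18; numerator = -1(-82/315) + 3(11/15) = 155/63; a_4 = (155/63)/(18) = 155/1134
  n = 5: D(5) = 5(5 + 1/2) = 55/2; numerator = -1(155/1134) + 3(-82/315) = -5203/5670; a_5 = (-5203/5670)/(55/2) = -473/14175

r = 1; a_0 = 1; a_1 = -2/3; a_2 = 11/15; a_3 = -82/315; a_4 = 155/1134; a_5 = -473/14175


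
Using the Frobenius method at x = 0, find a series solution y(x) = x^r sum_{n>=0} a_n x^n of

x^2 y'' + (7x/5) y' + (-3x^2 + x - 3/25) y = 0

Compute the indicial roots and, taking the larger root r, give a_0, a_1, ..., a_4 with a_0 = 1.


Write in Frobenius form y'' + (p(x)/x) y' + (q(x)/x^2) y = 0:
  p(x) = 7/5,  q(x) = -3x^2 + x - 3/25.
Indicial equation: r(r-1) + (7/5) r + (-3/25) = 0 -> roots r_1 = 1/5, r_2 = -3/5.
Take r = r_1 = 1/5. Let y(x) = x^r sum_{n>=0} a_n x^n with a_0 = 1.
Substitute y = x^r sum a_n x^n and match x^{r+n}. The recurrence is
  D(n) a_n + 1 a_{n-1} - 3 a_{n-2} = 0,  where D(n) = (r+n)(r+n-1) + (7/5)(r+n) + (-3/25).
  a_n = [-1 a_{n-1} + 3 a_{n-2}] / D(n).
Since the indicial polynomial factors as (r - r_1)(r - r_2), D(n) = (r_1 + n - r_1)(r_1 + n - r_2) = n(n + 4/5).
Evaluating step by step (a_0 = 1):
  n = 1: D(1) = 1(1 + 4/5) = 9/5; numerator = -1(1) = -1; a_1 = (-1)/(9/5) = -5/9
  n = 2: D(2) = 2(2 + 4/5) = 28/5; numerator = -1(-5/9) + 3(1) = 32/9; a_2 = (32/9)/(28/5) = 40/63
  n = 3: D(3) = 3(3 + 4/5) = 57/5; numerator = -1(40/63) + 3(-5/9) = -145/63; a_3 = (-145/63)/(57/5) = -725/3591
  n = 4: D(4) = 4(4 + 4/5) = 96/5; numerator = -1(-725/3591) + 3(40/63) = 7565/3591; a_4 = (7565/3591)/(96/5) = 37825/344736

r = 1/5; a_0 = 1; a_1 = -5/9; a_2 = 40/63; a_3 = -725/3591; a_4 = 37825/344736


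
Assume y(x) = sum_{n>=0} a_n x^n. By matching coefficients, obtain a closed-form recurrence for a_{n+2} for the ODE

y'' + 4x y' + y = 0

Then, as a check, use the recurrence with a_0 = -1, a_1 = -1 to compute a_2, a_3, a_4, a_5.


Substitute y = sum_n a_n x^n.
y''(x) has coefficient (n+2)(n+1) a_{n+2} at x^n;
4 x y'(x) has coefficient 4 n a_n at x^n (shift);
y(x) has coefficient 1 a_n at x^n.
Matching x^n: (n+2)(n+1) a_{n+2} + (4n + 1) a_n = 0.
Thus a_{n+2} = (-4n - 1) / ((n+1)(n+2)) * a_n.

Check with a_0 = -1, a_1 = -1 (apply the recurrence for n = 0, 1, 2, 3): a_0 = -1, a_1 = -1, a_2 = 1/2, a_3 = 5/6, a_4 = -3/8, a_5 = -13/24.

a_(n+2) = (-4n - 1) / ((n+1)(n+2)) * a_n; check: a_0 = -1, a_1 = -1, a_2 = 1/2, a_3 = 5/6, a_4 = -3/8, a_5 = -13/24


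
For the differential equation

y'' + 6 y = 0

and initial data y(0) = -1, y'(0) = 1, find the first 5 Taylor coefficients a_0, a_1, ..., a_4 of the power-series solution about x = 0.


Ansatz: y(x) = sum_{n>=0} a_n x^n, so y'(x) = sum_{n>=1} n a_n x^(n-1) and y''(x) = sum_{n>=2} n(n-1) a_n x^(n-2).
Substitute into P(x) y'' + Q(x) y' + R(x) y = 0 with P(x) = 1, Q(x) = 0, R(x) = 6, and match powers of x.
Initial conditions: a_0 = -1, a_1 = 1.
Setting the coefficient of each power of x to zero and solving order by order (substituting the coefficients already found):
  x^0: 2 a_2 + 6 a_0 = 0  ->  2 a_2 = -6 a_0 = 6  ->  a_2 = 3
  x^1: 6 a_3 + 6 a_1 = 0  ->  6 a_3 = -6 a_1 = -6  ->  a_3 = -1
  x^2: 12 a_4 + 6 a_2 = 0  ->  12 a_4 = -6 a_2 = -18  ->  a_4 = -3/2
Truncated series: y(x) = -1 + x + 3 x^2 - x^3 - (3/2) x^4 + O(x^5).

a_0 = -1; a_1 = 1; a_2 = 3; a_3 = -1; a_4 = -3/2


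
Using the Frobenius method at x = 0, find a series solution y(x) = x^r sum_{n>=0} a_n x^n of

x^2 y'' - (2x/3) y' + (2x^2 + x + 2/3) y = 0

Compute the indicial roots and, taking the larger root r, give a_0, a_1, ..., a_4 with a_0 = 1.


Write in Frobenius form y'' + (p(x)/x) y' + (q(x)/x^2) y = 0:
  p(x) = -2/3,  q(x) = 2x^2 + x + 2/3.
Indicial equation: r(r-1) + (-2/3) r + (2/3) = 0 -> roots r_1 = 1, r_2 = 2/3.
Take r = r_1 = 1. Let y(x) = x^r sum_{n>=0} a_n x^n with a_0 = 1.
Substitute y = x^r sum a_n x^n and match x^{r+n}. The recurrence is
  D(n) a_n + 1 a_{n-1} + 2 a_{n-2} = 0,  where D(n) = (r+n)(r+n-1) + (-2/3)(r+n) + (2/3).
  a_n = [-1 a_{n-1} - 2 a_{n-2}] / D(n).
Since the indicial polynomial factors as (r - r_1)(r - r_2), D(n) = (r_1 + n - r_1)(r_1 + n - r_2) = n(n + 1/3).
Evaluating step by step (a_0 = 1):
  n = 1: D(1) = 1(1 + 1/3) = 4/3; numerator = -1(1) = -1; a_1 = (-1)/(4/3) = -3/4
  n = 2: D(2) = 2(2 + 1/3) = 14/3; numerator = -1(-3/4) - 2(1) = -5/4; a_2 = (-5/4)/(14/3) = -15/56
  n = 3: D(3) = 3(3 + 1/3) = 10; numerator = -1(-15/56) - 2(-3/4) = 99/56; a_3 = (99/56)/(10) = 99/560
  n = 4: D(4) = 4(4 + 1/3) = 52/3; numerator = -1(99/560) - 2(-15/56) = 201/560; a_4 = (201/560)/(52/3) = 603/29120

r = 1; a_0 = 1; a_1 = -3/4; a_2 = -15/56; a_3 = 99/560; a_4 = 603/29120


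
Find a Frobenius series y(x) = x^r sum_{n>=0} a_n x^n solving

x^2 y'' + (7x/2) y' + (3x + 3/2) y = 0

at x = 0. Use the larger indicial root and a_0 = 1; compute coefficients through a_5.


Write in Frobenius form y'' + (p(x)/x) y' + (q(x)/x^2) y = 0:
  p(x) = 7/2,  q(x) = 3x + 3/2.
Indicial equation: r(r-1) + (7/2) r + (3/2) = 0 -> roots r_1 = -1, r_2 = -3/2.
Take r = r_1 = -1. Let y(x) = x^r sum_{n>=0} a_n x^n with a_0 = 1.
Substitute y = x^r sum a_n x^n and match x^{r+n}. The recurrence is
  D(n) a_n + 3 a_{n-1} = 0,  where D(n) = (r+n)(r+n-1) + (7/2)(r+n) + (3/2).
  a_n = -3 / D(n) * a_{n-1}.
Since the indicial polynomial factors as (r - r_1)(r - r_2), D(n) = (r_1 + n - r_1)(r_1 + n - r_2) = n(n + 1/2).
Evaluating step by step (a_0 = 1):
  n = 1: D(1) = 1(1 + 1/2) = 3/2; numerator = -3(1) = -3; a_1 = (-3)/(3/2) = -2
  n = 2: D(2) = 2(2 + 1/2) = 5; numerator = -3(-2) = 6; a_2 = (6)/(5) = 6/5
  n = 3: D(3) = 3(3 + 1/2) = 21/2; numerator = -3(6/5) = -18/5; a_3 = (-18/5)/(21/2) = -12/35
  n = 4: D(4) = 4(4 + 1/2) = 18; numerator = -3(-12/35) = 36/35; a_4 = (36/35)/(18) = 2/35
  n = 5: D(5) = 5(5 + 1/2) = 55/2; numerator = -3(2/35) = -6/35; a_5 = (-6/35)/(55/2) = -12/1925

r = -1; a_0 = 1; a_1 = -2; a_2 = 6/5; a_3 = -12/35; a_4 = 2/35; a_5 = -12/1925


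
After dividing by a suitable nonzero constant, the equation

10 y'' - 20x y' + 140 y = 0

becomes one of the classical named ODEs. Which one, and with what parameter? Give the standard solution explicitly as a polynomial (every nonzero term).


All three coefficients share the factor 10; dividing through by 10 gives  y'' - 2x y' + 14 y = 0.
This matches the Hermite equation y'' - 2x y' + 2n y = 0 with 2n = 14, so n = 7; the polynomial solution is H_7(x).
With y = sum_k a_k x^k, matching x^k gives (k+2)(k+1) a_{k+2} = 2(k - n) a_k = 2(k - 7) a_k. The right side vanishes at k = 7, so the series with the parity of 7 terminates at degree 7.
Standard normalization: leading coefficient of H_n is 2^n, so a_7 = 2^7 = 128. Work downward with a_k = (k+1)(k+2) a_{k+2} / (2(k - n)):
  a_5 = (6)(7)(128) / (2(5 - 7)) = 5376/(-4) = -1344
  a_3 = (4)(5)(-1344) / (2(3 - 7)) = -26880/(-8) = 3360
  a_1 = (2)(3)(3360) / (2(1 - 7)) = 20160/(-12) = -1680
Hence H_7(x) = 128 x^7 - 1344 x^5 + 3360 x^3 - 1680 x.

H_7(x); series = 128 x^7 - 1344 x^5 + 3360 x^3 - 1680 x


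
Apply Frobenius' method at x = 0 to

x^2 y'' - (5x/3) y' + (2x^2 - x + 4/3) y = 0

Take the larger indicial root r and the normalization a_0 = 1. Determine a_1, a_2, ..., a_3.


Write in Frobenius form y'' + (p(x)/x) y' + (q(x)/x^2) y = 0:
  p(x) = -5/3,  q(x) = 2x^2 - x + 4/3.
Indicial equation: r(r-1) + (-5/3) r + (4/3) = 0 -> roots r_1 = 2, r_2 = 2/3.
Take r = r_1 = 2. Let y(x) = x^r sum_{n>=0} a_n x^n with a_0 = 1.
Substitute y = x^r sum a_n x^n and match x^{r+n}. The recurrence is
  D(n) a_n - 1 a_{n-1} + 2 a_{n-2} = 0,  where D(n) = (r+n)(r+n-1) + (-5/3)(r+n) + (4/3).
  a_n = [1 a_{n-1} - 2 a_{n-2}] / D(n).
Since the indicial polynomial factors as (r - r_1)(r - r_2), D(n) = (r_1 + n - r_1)(r_1 + n - r_2) = n(n + 4/3).
Evaluating step by step (a_0 = 1):
  n = 1: D(1) = 1(1 + 4/3) = 7/3; numerator = 1(1) = 1; a_1 = (1)/(7/3) = 3/7
  n = 2: D(2) = 2(2 + 4/3) = 20/3; numerator = 1(3/7) - 2(1) = -11/7; a_2 = (-11/7)/(20/3) = -33/140
  n = 3: D(3) = 3(3 + 4/3) = 13; numerator = 1(-33/140) - 2(3/7) = -153/140; a_3 = (-153/140)/(13) = -153/1820

r = 2; a_0 = 1; a_1 = 3/7; a_2 = -33/140; a_3 = -153/1820


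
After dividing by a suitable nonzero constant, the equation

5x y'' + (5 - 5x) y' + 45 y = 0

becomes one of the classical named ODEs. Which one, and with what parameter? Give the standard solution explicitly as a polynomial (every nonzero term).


All three coefficients share the factor 5; dividing through by 5 gives  x y'' + (1 - x) y' + 9 y = 0.
This matches the Laguerre equation x y'' + (1 - x) y' + n y = 0 with n = 9; the polynomial solution is L_9(x).
With y = sum_k a_k x^k, matching x^k gives (k+1)k a_{k+1} + (k+1) a_{k+1} - k a_k + n a_k = 0, i.e. (k+1)^2 a_{k+1} = (k - n) a_k = (k - 9) a_k. The right side vanishes at k = 9, so the series terminates at degree 9.
Standard normalization L_n(0) = 1 gives a_0 = 1. Work upward with a_{k+1} = (k - 9) a_k / (k+1)^2:
  a_1 = (0 - 9)(1) / 1^2 = -9/1 = -9
  a_2 = (1 - 9)(-9) / 2^2 = 72/4 = 18
  a_3 = (2 - 9)(18) / 3^2 = -126/9 = -14
  a_4 = (3 - 9)(-14) / 4^2 = 84/16 = 21/4
  a_5 = (4 - 9)(21/4) / 5^2 = (-105/4)/25 = -21/20
  a_6 = (5 - 9)(-21/20) / 6^2 = (21/5)/36 = 7/60
  a_7 = (6 - 9)(7/60) / 7^2 = (-7/20)/49 = -1/140
  a_8 = (7 - 9)(-1/140) / 8^2 = (1/70)/64 = 1/4480
  a_9 = (8 - 9)(1/4480) / 9^2 = (-1/4480)/81 = -1/362880
Hence L_9(x) = -x^9/362880 + x^8/4480 - x^7/140 + 7 x^6/60 - 21 x^5/20 + 21 x^4/4 - 14 x^3 + 18 x^2 - 9 x + 1.

L_9(x); series = -x^9/362880 + x^8/4480 - x^7/140 + 7 x^6/60 - 21 x^5/20 + 21 x^4/4 - 14 x^3 + 18 x^2 - 9 x + 1


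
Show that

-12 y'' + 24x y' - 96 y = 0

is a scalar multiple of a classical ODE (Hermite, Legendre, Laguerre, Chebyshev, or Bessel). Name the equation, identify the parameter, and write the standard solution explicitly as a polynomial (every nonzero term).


All three coefficients share the factor -12; dividing through by -12 gives  y'' - 2x y' + 8 y = 0.
This matches the Hermite equation y'' - 2x y' + 2n y = 0 with 2n = 8, so n = 4; the polynomial solution is H_4(x).
With y = sum_k a_k x^k, matching x^k gives (k+2)(k+1) a_{k+2} = 2(k - n) a_k = 2(k - 4) a_k. The right side vanishes at k = 4, so the series with the parity of 4 terminates at degree 4.
Standard normalization: leading coefficient of H_n is 2^n, so a_4 = 2^4 = 16. Work downward with a_k = (k+1)(k+2) a_{k+2} / (2(k - n)):
  a_2 = (3)(4)(16) / (2(2 - 4)) = 192/(-4) = -48
  a_0 = (1)(2)(-48) / (2(0 - 4)) = -96/(-8) = 12
Hence H_4(x) = 16 x^4 - 48 x^2 + 12.

H_4(x); series = 16 x^4 - 48 x^2 + 12


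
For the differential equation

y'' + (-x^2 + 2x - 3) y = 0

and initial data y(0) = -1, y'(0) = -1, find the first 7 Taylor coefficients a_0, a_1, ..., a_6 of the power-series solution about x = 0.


Ansatz: y(x) = sum_{n>=0} a_n x^n, so y'(x) = sum_{n>=1} n a_n x^(n-1) and y''(x) = sum_{n>=2} n(n-1) a_n x^(n-2).
Substitute into P(x) y'' + Q(x) y' + R(x) y = 0 with P(x) = 1, Q(x) = 0, R(x) = -x^2 + 2x - 3, and match powers of x.
Initial conditions: a_0 = -1, a_1 = -1.
Setting the coefficient of each power of x to zero and solving order by order (substituting the coefficients already found):
  x^0: 2 a_2 - 3 a_0 = 0  ->  2 a_2 = 3 a_0 = -3  ->  a_2 = -3/2
  x^1: 6 a_3 - 3 a_1 + 2 a_0 = 0  ->  6 a_3 = 3 a_1 - 2 a_0 = -1  ->  a_3 = -1/6
  x^2: 12 a_4 - 3 a_2 + 2 a_1 - a_0 = 0  ->  12 a_4 = 3 a_2 - 2 a_1 + a_0 = -7/2  ->  a_4 = -7/24
  x^3: 20 a_5 - 3 a_3 + 2 a_2 - a_1 = 0  ->  20 a_5 = 3 a_3 - 2 a_2 + a_1 = 3/2  ->  a_5 = 3/40
  x^4: 30 a_6 - 3 a_4 + 2 a_3 - a_2 = 0  ->  30 a_6 = 3 a_4 - 2 a_3 + a_2 = -49/24  ->  a_6 = -49/720
Truncated series: y(x) = -1 - x - (3/2) x^2 - (1/6) x^3 - (7/24) x^4 + (3/40) x^5 - (49/720) x^6 + O(x^7).

a_0 = -1; a_1 = -1; a_2 = -3/2; a_3 = -1/6; a_4 = -7/24; a_5 = 3/40; a_6 = -49/720


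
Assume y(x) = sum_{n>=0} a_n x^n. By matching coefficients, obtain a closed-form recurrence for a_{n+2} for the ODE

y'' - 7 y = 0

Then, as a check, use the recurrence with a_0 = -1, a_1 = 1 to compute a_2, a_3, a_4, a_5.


Substitute y = sum_n a_n x^n into y'' + (const) y = 0.
y''(x) = sum_{n>=0} (n+2)(n+1) a_{n+2} x^n.
The ODE becomes sum_n [(n+2)(n+1) a_{n+2} - 7 a_n] x^n = 0.
Setting each coefficient to zero gives the recurrence:
  (n+2)(n+1) a_{n+2} - 7 a_n = 0,
  a_{n+2} = 7 / ((n+1)(n+2)) a_n.

Check with a_0 = -1, a_1 = 1 (apply the recurrence for n = 0, 1, 2, 3): a_0 = -1, a_1 = 1, a_2 = -7/2, a_3 = 7/6, a_4 = -49/24, a_5 = 49/120.

a_{n+2} = 7/((n+1)(n+2)) * a_n; check: a_0 = -1, a_1 = 1, a_2 = -7/2, a_3 = 7/6, a_4 = -49/24, a_5 = 49/120


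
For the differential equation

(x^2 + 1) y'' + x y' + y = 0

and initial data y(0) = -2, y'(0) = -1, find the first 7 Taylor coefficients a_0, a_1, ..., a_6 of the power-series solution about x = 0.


Ansatz: y(x) = sum_{n>=0} a_n x^n, so y'(x) = sum_{n>=1} n a_n x^(n-1) and y''(x) = sum_{n>=2} n(n-1) a_n x^(n-2).
Substitute into P(x) y'' + Q(x) y' + R(x) y = 0 with P(x) = x^2 + 1, Q(x) = x, R(x) = 1, and match powers of x.
Initial conditions: a_0 = -2, a_1 = -1.
Setting the coefficient of each power of x to zero and solving order by order (substituting the coefficients already found):
  x^0: 2 a_2 + a_0 = 0  ->  2 a_2 = -a_0 = 2  ->  a_2 = 1
  x^1: 6 a_3 + 2 a_1 = 0  ->  6 a_3 = -2 a_1 = 2  ->  a_3 = 1/3
  x^2: 12 a_4 + 5 a_2 = 0  ->  12 a_4 = -5 a_2 = -5  ->  a_4 = -5/12
  x^3: 20 a_5 + 10 a_3 = 0  ->  20 a_5 = -10 a_3 = -10/3  ->  a_5 = -1/6
  x^4: 30 a_6 + 17 a_4 = 0  ->  30 a_6 = -17 a_4 = 85/12  ->  a_6 = 17/72
Truncated series: y(x) = -2 - x + x^2 + (1/3) x^3 - (5/12) x^4 - (1/6) x^5 + (17/72) x^6 + O(x^7).

a_0 = -2; a_1 = -1; a_2 = 1; a_3 = 1/3; a_4 = -5/12; a_5 = -1/6; a_6 = 17/72


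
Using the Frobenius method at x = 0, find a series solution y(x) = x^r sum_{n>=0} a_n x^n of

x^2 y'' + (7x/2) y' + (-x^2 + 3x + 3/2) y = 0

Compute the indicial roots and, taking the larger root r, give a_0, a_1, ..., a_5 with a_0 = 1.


Write in Frobenius form y'' + (p(x)/x) y' + (q(x)/x^2) y = 0:
  p(x) = 7/2,  q(x) = -x^2 + 3x + 3/2.
Indicial equation: r(r-1) + (7/2) r + (3/2) = 0 -> roots r_1 = -1, r_2 = -3/2.
Take r = r_1 = -1. Let y(x) = x^r sum_{n>=0} a_n x^n with a_0 = 1.
Substitute y = x^r sum a_n x^n and match x^{r+n}. The recurrence is
  D(n) a_n + 3 a_{n-1} - 1 a_{n-2} = 0,  where D(n) = (r+n)(r+n-1) + (7/2)(r+n) + (3/2).
  a_n = [-3 a_{n-1} + 1 a_{n-2}] / D(n).
Since the indicial polynomial factors as (r - r_1)(r - r_2), D(n) = (r_1 + n - r_1)(r_1 + n - r_2) = n(n + 1/2).
Evaluating step by step (a_0 = 1):
  n = 1: D(1) = 1(1 + 1/2) = 3/2; numerator = -3(1) = -3; a_1 = (-3)/(3/2) = -2
  n = 2: D(2) = 2(2 + 1/2) = 5; numerator = -3(-2) + 1(1) = 7; a_2 = (7)/(5) = 7/5
  n = 3: D(3) = 3(3 + 1/2) = 21/2; numerator = -3(7/5) + 1(-2) = -31/5; a_3 = (-31/5)/(21/2) = -62/105
  n = 4: D(4) = 4(4 + 1/2) = 18; numerator = -3(-62/105) + 1(7/5) = 111/35; a_4 = (111/35)/(18) = 37/210
  n = 5: D(5) = 5(5 + 1/2) = 55/2; numerator = -3(37/210) + 1(-62/105) = -47/42; a_5 = (-47/42)/(55/2) = -47/1155

r = -1; a_0 = 1; a_1 = -2; a_2 = 7/5; a_3 = -62/105; a_4 = 37/210; a_5 = -47/1155


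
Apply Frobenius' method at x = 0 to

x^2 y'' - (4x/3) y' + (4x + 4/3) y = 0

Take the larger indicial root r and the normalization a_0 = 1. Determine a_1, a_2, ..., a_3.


Write in Frobenius form y'' + (p(x)/x) y' + (q(x)/x^2) y = 0:
  p(x) = -4/3,  q(x) = 4x + 4/3.
Indicial equation: r(r-1) + (-4/3) r + (4/3) = 0 -> roots r_1 = 4/3, r_2 = 1.
Take r = r_1 = 4/3. Let y(x) = x^r sum_{n>=0} a_n x^n with a_0 = 1.
Substitute y = x^r sum a_n x^n and match x^{r+n}. The recurrence is
  D(n) a_n + 4 a_{n-1} = 0,  where D(n) = (r+n)(r+n-1) + (-4/3)(r+n) + (4/3).
  a_n = -4 / D(n) * a_{n-1}.
Since the indicial polynomial factors as (r - r_1)(r - r_2), D(n) = (r_1 + n - r_1)(r_1 + n - r_2) = n(n + 1/3).
Evaluating step by step (a_0 = 1):
  n = 1: D(1) = 1(1 + 1/3) = 4/3; numerator = -4(1) = -4; a_1 = (-4)/(4/3) = -3
  n = 2: D(2) = 2(2 + 1/3) = 14/3; numerator = -4(-3) = 12; a_2 = (12)/(14/3) = 18/7
  n = 3: D(3) = 3(3 + 1/3) = 10; numerator = -4(18/7) = -72/7; a_3 = (-72/7)/(10) = -36/35

r = 4/3; a_0 = 1; a_1 = -3; a_2 = 18/7; a_3 = -36/35


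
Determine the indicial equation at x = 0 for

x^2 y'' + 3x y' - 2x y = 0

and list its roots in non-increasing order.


Divide by x^2 to reach normal form y'' + P_1(x) y' + P_2(x) y = 0 with P_1(x) = 3/x and P_2(x) = -2/x.
x = 0 is a singular point because the y'-coefficient 3/x has a pole at x = 0 and the y-coefficient -2/x has a pole at x = 0.
It is a regular singular point because x P_1(x) = p(x) = 3 and x^2 P_2(x) = q(x) = -2x are polynomials, hence analytic at x = 0.
p(0) = 3,  q(0) = 0.
Indicial equation: r(r-1) + p(0) r + q(0) = 0, i.e. r^2 + (p(0) - 1) r + q(0) = 0, i.e. r^2 + 2 r = 0.
Discriminant: (2)^2 - 4(0) = 4, so r = (-2 ± 2)/2.
Solving: r_1 = 0, r_2 = -2.

indicial: r^2 + 2 r = 0; roots r_1 = 0, r_2 = -2


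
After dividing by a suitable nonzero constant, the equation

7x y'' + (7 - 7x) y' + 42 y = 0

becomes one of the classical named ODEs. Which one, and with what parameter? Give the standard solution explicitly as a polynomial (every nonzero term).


All three coefficients share the factor 7; dividing through by 7 gives  x y'' + (1 - x) y' + 6 y = 0.
This matches the Laguerre equation x y'' + (1 - x) y' + n y = 0 with n = 6; the polynomial solution is L_6(x).
With y = sum_k a_k x^k, matching x^k gives (k+1)k a_{k+1} + (k+1) a_{k+1} - k a_k + n a_k = 0, i.e. (k+1)^2 a_{k+1} = (k - n) a_k = (k - 6) a_k. The right side vanishes at k = 6, so the series terminates at degree 6.
Standard normalization L_n(0) = 1 gives a_0 = 1. Work upward with a_{k+1} = (k - 6) a_k / (k+1)^2:
  a_1 = (0 - 6)(1) / 1^2 = -6/1 = -6
  a_2 = (1 - 6)(-6) / 2^2 = 30/4 = 15/2
  a_3 = (2 - 6)(15/2) / 3^2 = -30/9 = -10/3
  a_4 = (3 - 6)(-10/3) / 4^2 = 10/16 = 5/8
  a_5 = (4 - 6)(5/8) / 5^2 = (-5/4)/25 = -1/20
  a_6 = (5 - 6)(-1/20) / 6^2 = (1/20)/36 = 1/720
Hence L_6(x) = x^6/720 - x^5/20 + 5 x^4/8 - 10 x^3/3 + 15 x^2/2 - 6 x + 1.

L_6(x); series = x^6/720 - x^5/20 + 5 x^4/8 - 10 x^3/3 + 15 x^2/2 - 6 x + 1


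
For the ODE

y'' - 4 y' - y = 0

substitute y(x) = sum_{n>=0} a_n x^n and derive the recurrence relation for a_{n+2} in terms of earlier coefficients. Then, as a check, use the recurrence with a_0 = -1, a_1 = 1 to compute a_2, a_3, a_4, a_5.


Substitute y = sum_n a_n x^n.
y''(x) has coefficient (n+2)(n+1) a_{n+2} at x^n;
-4 y'(x) has coefficient -4 (n+1) a_{n+1} at x^n;
-y(x) has coefficient -1 a_n at x^n.
Matching x^n: (n+2)(n+1) a_{n+2} - 4 (n+1) a_{n+1} - 1 a_n = 0.
Thus a_{n+2} = [4 (n+1) a_{n+1} + 1 a_n] / ((n+1)(n+2)).

Check with a_0 = -1, a_1 = 1 (apply the recurrence for n = 0, 1, 2, 3): a_0 = -1, a_1 = 1, a_2 = 3/2, a_3 = 13/6, a_4 = 55/24, a_5 = 233/120.

a_(n+2) = [4 (n+1) a_(n+1) + 1 a_n] / ((n+1)(n+2)); check: a_0 = -1, a_1 = 1, a_2 = 3/2, a_3 = 13/6, a_4 = 55/24, a_5 = 233/120


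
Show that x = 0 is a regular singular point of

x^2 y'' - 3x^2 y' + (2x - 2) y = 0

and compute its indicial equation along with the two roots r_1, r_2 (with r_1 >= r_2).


Divide by x^2 to reach normal form y'' + P_1(x) y' + P_2(x) y = 0 with P_1(x) = -3 and P_2(x) = 2/x - 2/x^2.
x = 0 is a singular point because the y-coefficient 2/x - 2/x^2 has a pole at x = 0.
It is a regular singular point because x P_1(x) = p(x) = -3x and x^2 P_2(x) = q(x) = 2x - 2 are polynomials, hence analytic at x = 0.
p(0) = 0,  q(0) = -2.
Indicial equation: r(r-1) + p(0) r + q(0) = 0, i.e. r^2 + (p(0) - 1) r + q(0) = 0, i.e. r^2 - 1 r - 2 = 0.
Discriminant: (-1)^2 - 4(-2) = 9, so r = (1 ± 3)/2.
Solving: r_1 = 2, r_2 = -1.

indicial: r^2 - 1 r - 2 = 0; roots r_1 = 2, r_2 = -1


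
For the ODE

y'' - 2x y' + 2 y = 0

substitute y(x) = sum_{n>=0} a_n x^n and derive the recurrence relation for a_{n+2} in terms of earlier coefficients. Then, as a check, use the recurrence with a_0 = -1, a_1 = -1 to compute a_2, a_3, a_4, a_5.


Substitute y = sum_n a_n x^n.
y''(x) has coefficient (n+2)(n+1) a_{n+2} at x^n;
-2 x y'(x) has coefficient -2 n a_n at x^n (shift);
2 y(x) has coefficient 2 a_n at x^n.
Matching x^n: (n+2)(n+1) a_{n+2} + (-2n + 2) a_n = 0.
Thus a_{n+2} = (2n - 2) / ((n+1)(n+2)) * a_n.

Check with a_0 = -1, a_1 = -1 (apply the recurrence for n = 0, 1, 2, 3): a_0 = -1, a_1 = -1, a_2 = 1, a_3 = 0, a_4 = 1/6, a_5 = 0.

a_(n+2) = (2n - 2) / ((n+1)(n+2)) * a_n; check: a_0 = -1, a_1 = -1, a_2 = 1, a_3 = 0, a_4 = 1/6, a_5 = 0


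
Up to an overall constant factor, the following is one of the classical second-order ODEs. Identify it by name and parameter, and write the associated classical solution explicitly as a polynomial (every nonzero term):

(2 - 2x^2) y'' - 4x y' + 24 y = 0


All three coefficients share the factor 2; dividing through by 2 gives  (1 - x^2) y'' - 2x y' + 12 y = 0.
This matches the Legendre equation (1 - x^2) y'' - 2x y' + n(n+1) y = 0 (note the -2x y' term) with n(n+1) = 12, so n = 3; the polynomial solution is P_3(x).
With y = sum_k a_k x^k, matching x^k gives (k+2)(k+1) a_{k+2} = [k(k+1) - n(n+1)] a_k = (k - 3)(k + 4) a_k. The right side vanishes at k = 3, so the series with the parity of 3 terminates at degree 3.
Standard normalization (P_n(1) = 1): leading coefficient (2n)!/(2^n (n!)^2) = 720/(8*36) = 5/2, so a_3 = 5/2. Work downward with a_k = (k+1)(k+2) a_{k+2} / ((k - 3)(k + 4)):
  a_1 = (2)(3)(5/2) / ((1 - 3)(1 + 4)) = 15/(-10) = -3/2
Hence P_3(x) = 5 x^3/2 - 3 x/2.

P_3(x); series = 5 x^3/2 - 3 x/2


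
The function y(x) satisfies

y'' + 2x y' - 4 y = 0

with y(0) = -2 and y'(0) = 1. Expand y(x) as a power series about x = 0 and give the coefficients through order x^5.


Ansatz: y(x) = sum_{n>=0} a_n x^n, so y'(x) = sum_{n>=1} n a_n x^(n-1) and y''(x) = sum_{n>=2} n(n-1) a_n x^(n-2).
Substitute into P(x) y'' + Q(x) y' + R(x) y = 0 with P(x) = 1, Q(x) = 2x, R(x) = -4, and match powers of x.
Initial conditions: a_0 = -2, a_1 = 1.
Setting the coefficient of each power of x to zero and solving order by order (substituting the coefficients already found):
  x^0: 2 a_2 - 4 a_0 = 0  ->  2 a_2 = 4 a_0 = -8  ->  a_2 = -4
  x^1: 6 a_3 - 2 a_1 = 0  ->  6 a_3 = 2 a_1 = 2  ->  a_3 = 1/3
  x^2: 12 a_4 = 0  ->  a_4 = 0
  x^3: 20 a_5 + 2 a_3 = 0  ->  20 a_5 = -2 a_3 = -2/3  ->  a_5 = -1/30
Truncated series: y(x) = -2 + x - 4 x^2 + (1/3) x^3 - (1/30) x^5 + O(x^6).

a_0 = -2; a_1 = 1; a_2 = -4; a_3 = 1/3; a_4 = 0; a_5 = -1/30


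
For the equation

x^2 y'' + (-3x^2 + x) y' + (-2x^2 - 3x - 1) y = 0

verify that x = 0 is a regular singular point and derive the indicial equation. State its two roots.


Divide by x^2 to reach normal form y'' + P_1(x) y' + P_2(x) y = 0 with P_1(x) = -3 + 1/x and P_2(x) = -2 - 3/x - 1/x^2.
x = 0 is a singular point because the y'-coefficient -3 + 1/x has a pole at x = 0 and the y-coefficient -2 - 3/x - 1/x^2 has a pole at x = 0.
It is a regular singular point because x P_1(x) = p(x) = 1 - 3x and x^2 P_2(x) = q(x) = -2x^2 - 3x - 1 are polynomials, hence analytic at x = 0.
p(0) = 1,  q(0) = -1.
Indicial equation: r(r-1) + p(0) r + q(0) = 0, i.e. r^2 + (p(0) - 1) r + q(0) = 0, i.e. r^2 - 1 = 0.
Discriminant: (0)^2 - 4(-1) = 4, so r = (0 ± 2)/2.
Solving: r_1 = 1, r_2 = -1.

indicial: r^2 - 1 = 0; roots r_1 = 1, r_2 = -1


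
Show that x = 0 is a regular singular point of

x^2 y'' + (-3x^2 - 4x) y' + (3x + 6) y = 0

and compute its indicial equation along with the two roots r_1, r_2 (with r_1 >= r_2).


Divide by x^2 to reach normal form y'' + P_1(x) y' + P_2(x) y = 0 with P_1(x) = -3 - 4/x and P_2(x) = 3/x + 6/x^2.
x = 0 is a singular point because the y'-coefficient -3 - 4/x has a pole at x = 0 and the y-coefficient 3/x + 6/x^2 has a pole at x = 0.
It is a regular singular point because x P_1(x) = p(x) = -3x - 4 and x^2 P_2(x) = q(x) = 3x + 6 are polynomials, hence analytic at x = 0.
p(0) = -4,  q(0) = 6.
Indicial equation: r(r-1) + p(0) r + q(0) = 0, i.e. r^2 + (p(0) - 1) r + q(0) = 0, i.e. r^2 - 5 r + 6 = 0.
Discriminant: (-5)^2 - 4(6) = 1, so r = (5 ± 1)/2.
Solving: r_1 = 3, r_2 = 2.

indicial: r^2 - 5 r + 6 = 0; roots r_1 = 3, r_2 = 2


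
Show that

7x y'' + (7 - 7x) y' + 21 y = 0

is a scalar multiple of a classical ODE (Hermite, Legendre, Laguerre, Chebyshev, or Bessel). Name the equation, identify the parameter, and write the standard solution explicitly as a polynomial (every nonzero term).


All three coefficients share the factor 7; dividing through by 7 gives  x y'' + (1 - x) y' + 3 y = 0.
This matches the Laguerre equation x y'' + (1 - x) y' + n y = 0 with n = 3; the polynomial solution is L_3(x).
With y = sum_k a_k x^k, matching x^k gives (k+1)k a_{k+1} + (k+1) a_{k+1} - k a_k + n a_k = 0, i.e. (k+1)^2 a_{k+1} = (k - n) a_k = (k - 3) a_k. The right side vanishes at k = 3, so the series terminates at degree 3.
Standard normalization L_n(0) = 1 gives a_0 = 1. Work upward with a_{k+1} = (k - 3) a_k / (k+1)^2:
  a_1 = (0 - 3)(1) / 1^2 = -3/1 = -3
  a_2 = (1 - 3)(-3) / 2^2 = 6/4 = 3/2
  a_3 = (2 - 3)(3/2) / 3^2 = (-3/2)/9 = -1/6
Hence L_3(x) = -x^3/6 + 3 x^2/2 - 3 x + 1.

L_3(x); series = -x^3/6 + 3 x^2/2 - 3 x + 1


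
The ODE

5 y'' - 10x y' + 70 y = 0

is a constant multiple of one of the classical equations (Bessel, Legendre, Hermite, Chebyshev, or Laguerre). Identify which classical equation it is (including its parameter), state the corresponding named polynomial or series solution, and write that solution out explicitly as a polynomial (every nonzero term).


All three coefficients share the factor 5; dividing through by 5 gives  y'' - 2x y' + 14 y = 0.
This matches the Hermite equation y'' - 2x y' + 2n y = 0 with 2n = 14, so n = 7; the polynomial solution is H_7(x).
With y = sum_k a_k x^k, matching x^k gives (k+2)(k+1) a_{k+2} = 2(k - n) a_k = 2(k - 7) a_k. The right side vanishes at k = 7, so the series with the parity of 7 terminates at degree 7.
Standard normalization: leading coefficient of H_n is 2^n, so a_7 = 2^7 = 128. Work downward with a_k = (k+1)(k+2) a_{k+2} / (2(k - n)):
  a_5 = (6)(7)(128) / (2(5 - 7)) = 5376/(-4) = -1344
  a_3 = (4)(5)(-1344) / (2(3 - 7)) = -26880/(-8) = 3360
  a_1 = (2)(3)(3360) / (2(1 - 7)) = 20160/(-12) = -1680
Hence H_7(x) = 128 x^7 - 1344 x^5 + 3360 x^3 - 1680 x.

H_7(x); series = 128 x^7 - 1344 x^5 + 3360 x^3 - 1680 x


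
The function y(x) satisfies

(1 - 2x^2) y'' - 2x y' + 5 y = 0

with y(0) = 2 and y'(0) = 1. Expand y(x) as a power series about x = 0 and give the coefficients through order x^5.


Ansatz: y(x) = sum_{n>=0} a_n x^n, so y'(x) = sum_{n>=1} n a_n x^(n-1) and y''(x) = sum_{n>=2} n(n-1) a_n x^(n-2).
Substitute into P(x) y'' + Q(x) y' + R(x) y = 0 with P(x) = 1 - 2x^2, Q(x) = -2x, R(x) = 5, and match powers of x.
Initial conditions: a_0 = 2, a_1 = 1.
Setting the coefficient of each power of x to zero and solving order by order (substituting the coefficients already found):
  x^0: 2 a_2 + 5 a_0 = 0  ->  2 a_2 = -5 a_0 = -10  ->  a_2 = -5
  x^1: 6 a_3 + 3 a_1 = 0  ->  6 a_3 = -3 a_1 = -3  ->  a_3 = -1/2
  x^2: 12 a_4 - 3 a_2 = 0  ->  12 a_4 = 3 a_2 = -15  ->  a_4 = -5/4
  x^3: 20 a_5 - 13 a_3 = 0  ->  20 a_5 = 13 a_3 = -13/2  ->  a_5 = -13/40
Truncated series: y(x) = 2 + x - 5 x^2 - (1/2) x^3 - (5/4) x^4 - (13/40) x^5 + O(x^6).

a_0 = 2; a_1 = 1; a_2 = -5; a_3 = -1/2; a_4 = -5/4; a_5 = -13/40


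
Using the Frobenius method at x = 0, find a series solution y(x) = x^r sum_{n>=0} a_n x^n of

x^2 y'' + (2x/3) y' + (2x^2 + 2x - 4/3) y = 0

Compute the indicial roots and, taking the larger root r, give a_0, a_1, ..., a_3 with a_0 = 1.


Write in Frobenius form y'' + (p(x)/x) y' + (q(x)/x^2) y = 0:
  p(x) = 2/3,  q(x) = 2x^2 + 2x - 4/3.
Indicial equation: r(r-1) + (2/3) r + (-4/3) = 0 -> roots r_1 = 4/3, r_2 = -1.
Take r = r_1 = 4/3. Let y(x) = x^r sum_{n>=0} a_n x^n with a_0 = 1.
Substitute y = x^r sum a_n x^n and match x^{r+n}. The recurrence is
  D(n) a_n + 2 a_{n-1} + 2 a_{n-2} = 0,  where D(n) = (r+n)(r+n-1) + (2/3)(r+n) + (-4/3).
  a_n = [-2 a_{n-1} - 2 a_{n-2}] / D(n).
Since the indicial polynomial factors as (r - r_1)(r - r_2), D(n) = (r_1 + n - r_1)(r_1 + n - r_2) = n(n + 7/3).
Evaluating step by step (a_0 = 1):
  n = 1: D(1) = 1(1 + 7/3) = 10/3; numerator = -2(1) = -2; a_1 = (-2)/(10/3) = -3/5
  n = 2: D(2) = 2(2 + 7/3) = 26/3; numerator = -2(-3/5) - 2(1) = -4/5; a_2 = (-4/5)/(26/3) = -6/65
  n = 3: D(3) = 3(3 + 7/3) = 16; numerator = -2(-6/65) - 2(-3/5) = 18/13; a_3 = (18/13)/(16) = 9/104

r = 4/3; a_0 = 1; a_1 = -3/5; a_2 = -6/65; a_3 = 9/104


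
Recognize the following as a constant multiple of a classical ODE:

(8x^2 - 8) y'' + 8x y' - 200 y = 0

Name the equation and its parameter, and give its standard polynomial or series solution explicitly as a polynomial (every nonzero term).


All three coefficients share the factor -8; dividing through by -8 gives  (1 - x^2) y'' - x y' + 25 y = 0.
This matches the Chebyshev equation (1 - x^2) y'' - x y' + n^2 y = 0 (note the -x y' term, not -2x y') with n^2 = 25, so n = 5; the polynomial solution is T_5(x).
With y = sum_k a_k x^k, matching x^k gives (k+2)(k+1) a_{k+2} = (k^2 - n^2) a_k = (k - 5)(k + 5) a_k. The right side vanishes at k = 5, so the series with the parity of 5 terminates at degree 5.
Standard normalization: leading coefficient of T_n is 2^(n-1), so a_5 = 2^4 = 16. Work downward with a_k = (k+1)(k+2) a_{k+2} / ((k - 5)(k + 5)):
  a_3 = (4)(5)(16) / ((3 - 5)(3 + 5)) = 320/(-16) = -20
  a_1 = (2)(3)(-20) / ((1 - 5)(1 + 5)) = -120/(-24) = 5
Hence T_5(x) = 16 x^5 - 20 x^3 + 5 x.

T_5(x); series = 16 x^5 - 20 x^3 + 5 x


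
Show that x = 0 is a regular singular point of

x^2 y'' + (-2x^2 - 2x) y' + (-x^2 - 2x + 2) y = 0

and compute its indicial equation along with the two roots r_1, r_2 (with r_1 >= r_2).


Divide by x^2 to reach normal form y'' + P_1(x) y' + P_2(x) y = 0 with P_1(x) = -2 - 2/x and P_2(x) = -1 - 2/x + 2/x^2.
x = 0 is a singular point because the y'-coefficient -2 - 2/x has a pole at x = 0 and the y-coefficient -1 - 2/x + 2/x^2 has a pole at x = 0.
It is a regular singular point because x P_1(x) = p(x) = -2x - 2 and x^2 P_2(x) = q(x) = -x^2 - 2x + 2 are polynomials, hence analytic at x = 0.
p(0) = -2,  q(0) = 2.
Indicial equation: r(r-1) + p(0) r + q(0) = 0, i.e. r^2 + (p(0) - 1) r + q(0) = 0, i.e. r^2 - 3 r + 2 = 0.
Discriminant: (-3)^2 - 4(2) = 1, so r = (3 ± 1)/2.
Solving: r_1 = 2, r_2 = 1.

indicial: r^2 - 3 r + 2 = 0; roots r_1 = 2, r_2 = 1


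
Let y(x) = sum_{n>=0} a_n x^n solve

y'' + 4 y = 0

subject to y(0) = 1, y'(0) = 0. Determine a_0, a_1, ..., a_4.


Ansatz: y(x) = sum_{n>=0} a_n x^n, so y'(x) = sum_{n>=1} n a_n x^(n-1) and y''(x) = sum_{n>=2} n(n-1) a_n x^(n-2).
Substitute into P(x) y'' + Q(x) y' + R(x) y = 0 with P(x) = 1, Q(x) = 0, R(x) = 4, and match powers of x.
Initial conditions: a_0 = 1, a_1 = 0.
Setting the coefficient of each power of x to zero and solving order by order (substituting the coefficients already found):
  x^0: 2 a_2 + 4 a_0 = 0  ->  2 a_2 = -4 a_0 = -4  ->  a_2 = -2
  x^1: 6 a_3 + 4 a_1 = 0  ->  6 a_3 = -4 a_1 = 0  ->  a_3 = 0
  x^2: 12 a_4 + 4 a_2 = 0  ->  12 a_4 = -4 a_2 = 8  ->  a_4 = 2/3
Truncated series: y(x) = 1 - 2 x^2 + (2/3) x^4 + O(x^5).

a_0 = 1; a_1 = 0; a_2 = -2; a_3 = 0; a_4 = 2/3


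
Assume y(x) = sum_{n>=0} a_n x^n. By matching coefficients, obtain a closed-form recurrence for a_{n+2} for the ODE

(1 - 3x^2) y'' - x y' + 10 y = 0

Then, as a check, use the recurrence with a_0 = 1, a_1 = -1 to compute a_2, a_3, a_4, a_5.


Substitute y = sum_n a_n x^n.
(1 - 3 x^2) y'' contributes (n+2)(n+1) a_{n+2} - 3 n(n-1) a_n at x^n.
-x y'(x) contributes -n a_n at x^n.
10 y(x) contributes 10 a_n at x^n.
Matching x^n: (n+2)(n+1) a_{n+2} + (-3 n(n-1) - n + 10) a_n = 0.
Thus a_{n+2} = (3 n(n-1) + n - 10) / ((n+1)(n+2)) * a_n.

Check with a_0 = 1, a_1 = -1 (apply the recurrence for n = 0, 1, 2, 3): a_0 = 1, a_1 = -1, a_2 = -5, a_3 = 3/2, a_4 = 5/6, a_5 = 33/40.

a_(n+2) = (3 n(n-1) + n - 10) / ((n+1)(n+2)) * a_n; check: a_0 = 1, a_1 = -1, a_2 = -5, a_3 = 3/2, a_4 = 5/6, a_5 = 33/40


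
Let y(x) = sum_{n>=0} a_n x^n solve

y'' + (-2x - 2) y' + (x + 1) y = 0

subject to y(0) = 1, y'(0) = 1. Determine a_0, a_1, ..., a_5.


Ansatz: y(x) = sum_{n>=0} a_n x^n, so y'(x) = sum_{n>=1} n a_n x^(n-1) and y''(x) = sum_{n>=2} n(n-1) a_n x^(n-2).
Substitute into P(x) y'' + Q(x) y' + R(x) y = 0 with P(x) = 1, Q(x) = -2x - 2, R(x) = x + 1, and match powers of x.
Initial conditions: a_0 = 1, a_1 = 1.
Setting the coefficient of each power of x to zero and solving order by order (substituting the coefficients already found):
  x^0: 2 a_2 - 2 a_1 + a_0 = 0  ->  2 a_2 = 2 a_1 - a_0 = 1  ->  a_2 = 1/2
  x^1: 6 a_3 - 4 a_2 - a_1 + a_0 = 0  ->  6 a_3 = 4 a_2 + a_1 - a_0 = 2  ->  a_3 = 1/3
  x^2: 12 a_4 - 6 a_3 - 3 a_2 + a_1 = 0  ->  12 a_4 = 6 a_3 + 3 a_2 - a_1 = 5/2  ->  a_4 = 5/24
  x^3: 20 a_5 - 8 a_4 - 5 a_3 + a_2 = 0  ->  20 a_5 = 8 a_4 + 5 a_3 - a_2 = 17/6  ->  a_5 = 17/120
Truncated series: y(x) = 1 + x + (1/2) x^2 + (1/3) x^3 + (5/24) x^4 + (17/120) x^5 + O(x^6).

a_0 = 1; a_1 = 1; a_2 = 1/2; a_3 = 1/3; a_4 = 5/24; a_5 = 17/120
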